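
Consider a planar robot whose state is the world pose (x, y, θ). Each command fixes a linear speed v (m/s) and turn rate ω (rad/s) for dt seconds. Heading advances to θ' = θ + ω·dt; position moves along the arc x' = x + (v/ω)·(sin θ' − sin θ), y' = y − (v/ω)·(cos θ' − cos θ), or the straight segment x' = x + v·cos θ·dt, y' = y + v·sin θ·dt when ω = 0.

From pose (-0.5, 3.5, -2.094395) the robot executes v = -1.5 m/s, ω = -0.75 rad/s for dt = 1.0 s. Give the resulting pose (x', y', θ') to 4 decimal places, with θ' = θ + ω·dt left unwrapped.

(0.6464, 4.4123, -2.8444)

θ' = -2.0944 + -0.75·1.0 = -2.8444
R = v/ω = -1.5/-0.75 = 2.0000
x' = -0.5 + 2.0000·(sin -2.8444 − sin -2.0944) = 0.6464
y' = 3.5 − 2.0000·(cos -2.8444 − cos -2.0944) = 4.4123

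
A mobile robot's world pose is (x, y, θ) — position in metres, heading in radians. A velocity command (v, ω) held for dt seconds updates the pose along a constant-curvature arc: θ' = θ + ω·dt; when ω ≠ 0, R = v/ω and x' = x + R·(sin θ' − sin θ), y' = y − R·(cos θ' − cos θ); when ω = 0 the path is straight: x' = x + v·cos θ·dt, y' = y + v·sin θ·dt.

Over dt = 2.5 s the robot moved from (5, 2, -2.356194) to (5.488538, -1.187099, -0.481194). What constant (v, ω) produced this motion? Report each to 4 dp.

Δθ = -0.481194 − -2.356194 = 1.875000
ω = Δθ/dt = 1.875000/2.5 = 0.7500
R = −Δy/(cos θ' − cos θ) = 2.0000
v = R·ω = 2.0000·0.7500 = 1.5000

v = 1.5000, ω = 0.7500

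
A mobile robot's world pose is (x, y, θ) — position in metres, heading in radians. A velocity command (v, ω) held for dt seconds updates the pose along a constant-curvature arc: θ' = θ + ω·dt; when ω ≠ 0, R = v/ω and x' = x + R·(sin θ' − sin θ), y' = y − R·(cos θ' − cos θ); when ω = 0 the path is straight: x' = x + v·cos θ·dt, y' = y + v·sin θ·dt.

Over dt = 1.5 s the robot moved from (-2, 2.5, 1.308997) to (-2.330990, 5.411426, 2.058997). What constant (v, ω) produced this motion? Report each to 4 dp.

Δθ = 2.058997 − 1.308997 = 0.750000
ω = Δθ/dt = 0.750000/1.5 = 0.5000
R = −Δy/(cos θ' − cos θ) = 4.0000
v = R·ω = 4.0000·0.5000 = 2.0000

v = 2.0000, ω = 0.5000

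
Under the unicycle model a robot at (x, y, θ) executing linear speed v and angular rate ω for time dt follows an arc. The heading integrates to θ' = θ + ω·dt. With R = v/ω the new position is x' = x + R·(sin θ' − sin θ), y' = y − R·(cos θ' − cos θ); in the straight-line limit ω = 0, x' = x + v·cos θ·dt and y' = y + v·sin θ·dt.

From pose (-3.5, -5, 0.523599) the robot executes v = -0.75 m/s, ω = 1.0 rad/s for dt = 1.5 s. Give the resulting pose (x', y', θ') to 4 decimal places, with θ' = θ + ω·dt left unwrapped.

(-3.7994, -5.9776, 2.0236)

θ' = 0.5236 + 1.0·1.5 = 2.0236
R = v/ω = -0.75/1.0 = -0.7500
x' = -3.5 + -0.7500·(sin 2.0236 − sin 0.5236) = -3.7994
y' = -5 − -0.7500·(cos 2.0236 − cos 0.5236) = -5.9776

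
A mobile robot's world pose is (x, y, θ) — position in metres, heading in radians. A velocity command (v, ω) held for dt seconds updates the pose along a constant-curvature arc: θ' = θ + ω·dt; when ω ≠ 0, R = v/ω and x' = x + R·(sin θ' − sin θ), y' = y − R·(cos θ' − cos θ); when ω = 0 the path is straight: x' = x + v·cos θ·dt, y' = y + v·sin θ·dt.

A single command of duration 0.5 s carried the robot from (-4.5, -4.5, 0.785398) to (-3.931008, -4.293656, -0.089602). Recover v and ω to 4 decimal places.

Δθ = -0.089602 − 0.785398 = -0.875000
ω = Δθ/dt = -0.875000/0.5 = -1.7500
R = Δx/(sin θ' − sin θ) = -0.7143
v = R·ω = -0.7143·-1.7500 = 1.2500

v = 1.2500, ω = -1.7500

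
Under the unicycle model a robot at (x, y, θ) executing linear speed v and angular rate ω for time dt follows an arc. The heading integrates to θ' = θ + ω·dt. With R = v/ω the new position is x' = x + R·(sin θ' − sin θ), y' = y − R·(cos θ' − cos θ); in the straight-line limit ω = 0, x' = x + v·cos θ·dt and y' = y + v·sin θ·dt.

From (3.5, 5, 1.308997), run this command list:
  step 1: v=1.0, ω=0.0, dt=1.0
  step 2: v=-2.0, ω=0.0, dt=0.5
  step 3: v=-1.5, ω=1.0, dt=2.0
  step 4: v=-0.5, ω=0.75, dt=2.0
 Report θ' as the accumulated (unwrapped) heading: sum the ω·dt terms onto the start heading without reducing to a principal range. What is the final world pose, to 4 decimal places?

(5.7513, 3.8544, 4.8090)

step 1: θ'=1.3090 (straight) → pose (3.7588, 5.9659, 1.3090)
step 2: θ'=1.3090 (straight) → pose (3.5000, 5.0000, 1.3090)
step 3: θ'=3.3090 (R=-1.5000) → pose (5.1988, 3.1327, 3.3090)
step 4: θ'=4.8090 (R=-0.6667) → pose (5.7513, 3.8544, 4.8090)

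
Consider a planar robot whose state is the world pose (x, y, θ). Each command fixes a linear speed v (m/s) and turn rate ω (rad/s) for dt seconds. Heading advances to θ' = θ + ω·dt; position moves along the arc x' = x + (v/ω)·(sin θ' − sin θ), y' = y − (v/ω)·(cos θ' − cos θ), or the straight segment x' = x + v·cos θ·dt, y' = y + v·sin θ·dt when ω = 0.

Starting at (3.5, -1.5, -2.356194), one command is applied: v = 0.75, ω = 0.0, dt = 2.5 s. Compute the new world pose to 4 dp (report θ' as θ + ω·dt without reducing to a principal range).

θ' = -2.3562 + 0.0·2.5 = -2.3562
ω = 0 → straight: x' = 3.5 + 0.75·cos(-2.3562)·2.5 = 2.1742
y' = -1.5 + 0.75·sin(-2.3562)·2.5 = -2.8258

(2.1742, -2.8258, -2.3562)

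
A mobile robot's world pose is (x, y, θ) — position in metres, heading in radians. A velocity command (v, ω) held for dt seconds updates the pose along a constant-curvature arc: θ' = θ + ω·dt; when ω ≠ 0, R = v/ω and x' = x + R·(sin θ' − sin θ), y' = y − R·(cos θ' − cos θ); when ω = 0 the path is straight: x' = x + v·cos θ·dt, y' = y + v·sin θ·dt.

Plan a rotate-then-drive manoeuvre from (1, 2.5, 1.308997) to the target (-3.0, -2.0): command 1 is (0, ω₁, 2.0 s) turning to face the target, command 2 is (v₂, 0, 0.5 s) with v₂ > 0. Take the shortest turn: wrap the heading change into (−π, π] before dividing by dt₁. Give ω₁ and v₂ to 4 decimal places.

heading to target = atan2(-2−2.5, -3−1) = -2.2974
Δθ = wrap(-2.2974 − 1.3090) = 2.6767; ω₁ = Δθ/dt₁ = 1.3384
distance = √((-3−1)² + (-2−2.5)²) = 6.0208; v₂ = distance/dt₂ = 12.0416

ω₁ = 1.3384, v₂ = 12.0416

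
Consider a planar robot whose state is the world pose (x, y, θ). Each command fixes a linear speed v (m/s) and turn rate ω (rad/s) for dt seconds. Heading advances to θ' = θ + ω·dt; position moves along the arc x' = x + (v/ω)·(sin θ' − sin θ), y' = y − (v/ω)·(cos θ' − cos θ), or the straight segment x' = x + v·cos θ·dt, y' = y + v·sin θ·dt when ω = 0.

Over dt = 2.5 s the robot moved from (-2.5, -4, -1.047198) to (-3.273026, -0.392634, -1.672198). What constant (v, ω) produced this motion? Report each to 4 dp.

v = -1.5000, ω = -0.2500

Δθ = -1.672198 − -1.047198 = -0.625000
ω = Δθ/dt = -0.625000/2.5 = -0.2500
R = −Δy/(cos θ' − cos θ) = 6.0000
v = R·ω = 6.0000·-0.2500 = -1.5000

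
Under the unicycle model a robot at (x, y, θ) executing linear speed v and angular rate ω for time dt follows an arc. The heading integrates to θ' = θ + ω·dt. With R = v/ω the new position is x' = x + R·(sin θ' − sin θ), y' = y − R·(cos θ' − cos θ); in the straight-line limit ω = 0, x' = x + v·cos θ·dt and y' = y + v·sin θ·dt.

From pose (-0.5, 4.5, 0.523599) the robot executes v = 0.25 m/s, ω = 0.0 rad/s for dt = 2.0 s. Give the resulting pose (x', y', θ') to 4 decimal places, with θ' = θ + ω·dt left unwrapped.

(-0.0670, 4.7500, 0.5236)

θ' = 0.5236 + 0.0·2.0 = 0.5236
ω = 0 → straight: x' = -0.5 + 0.25·cos(0.5236)·2.0 = -0.0670
y' = 4.5 + 0.25·sin(0.5236)·2.0 = 4.7500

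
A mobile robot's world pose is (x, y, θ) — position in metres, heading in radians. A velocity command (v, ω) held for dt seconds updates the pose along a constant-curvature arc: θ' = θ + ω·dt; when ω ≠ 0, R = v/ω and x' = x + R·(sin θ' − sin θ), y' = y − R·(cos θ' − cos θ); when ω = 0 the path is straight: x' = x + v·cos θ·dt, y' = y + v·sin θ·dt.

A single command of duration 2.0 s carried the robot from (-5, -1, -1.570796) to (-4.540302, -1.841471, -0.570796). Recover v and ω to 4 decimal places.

v = 0.5000, ω = 0.5000

Δθ = -0.570796 − -1.570796 = 1.000000
ω = Δθ/dt = 1.000000/2.0 = 0.5000
R = −Δy/(cos θ' − cos θ) = 1.0000
v = R·ω = 1.0000·0.5000 = 0.5000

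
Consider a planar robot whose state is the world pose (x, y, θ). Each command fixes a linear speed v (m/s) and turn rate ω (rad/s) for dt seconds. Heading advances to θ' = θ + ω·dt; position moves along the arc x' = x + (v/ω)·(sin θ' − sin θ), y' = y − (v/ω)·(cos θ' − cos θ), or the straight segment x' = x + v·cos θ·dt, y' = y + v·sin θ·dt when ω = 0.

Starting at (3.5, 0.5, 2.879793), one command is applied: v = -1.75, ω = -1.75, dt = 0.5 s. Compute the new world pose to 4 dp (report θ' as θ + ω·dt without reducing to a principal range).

(4.1485, -0.0454, 2.0048)

θ' = 2.8798 + -1.75·0.5 = 2.0048
R = v/ω = -1.75/-1.75 = 1.0000
x' = 3.5 + 1.0000·(sin 2.0048 − sin 2.8798) = 4.1485
y' = 0.5 − 1.0000·(cos 2.0048 − cos 2.8798) = -0.0454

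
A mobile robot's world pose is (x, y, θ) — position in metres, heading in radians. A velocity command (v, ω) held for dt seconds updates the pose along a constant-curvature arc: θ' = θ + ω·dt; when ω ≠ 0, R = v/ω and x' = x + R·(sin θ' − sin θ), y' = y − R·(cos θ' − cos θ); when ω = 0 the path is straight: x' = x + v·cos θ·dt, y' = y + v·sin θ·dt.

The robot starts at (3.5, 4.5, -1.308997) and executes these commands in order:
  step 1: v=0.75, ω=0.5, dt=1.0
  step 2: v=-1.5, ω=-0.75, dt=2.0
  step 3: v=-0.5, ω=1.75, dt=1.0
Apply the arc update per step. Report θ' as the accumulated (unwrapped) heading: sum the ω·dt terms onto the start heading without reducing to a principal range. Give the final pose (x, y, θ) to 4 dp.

(3.7715, 7.0138, -0.5590)

step 1: θ'=-0.8090 (R=1.5000) → pose (3.8635, 3.8529, -0.8090)
step 2: θ'=-2.3090 (R=2.0000) → pose (3.8313, 6.5793, -2.3090)
step 3: θ'=-0.5590 (R=-0.2857) → pose (3.7715, 7.0138, -0.5590)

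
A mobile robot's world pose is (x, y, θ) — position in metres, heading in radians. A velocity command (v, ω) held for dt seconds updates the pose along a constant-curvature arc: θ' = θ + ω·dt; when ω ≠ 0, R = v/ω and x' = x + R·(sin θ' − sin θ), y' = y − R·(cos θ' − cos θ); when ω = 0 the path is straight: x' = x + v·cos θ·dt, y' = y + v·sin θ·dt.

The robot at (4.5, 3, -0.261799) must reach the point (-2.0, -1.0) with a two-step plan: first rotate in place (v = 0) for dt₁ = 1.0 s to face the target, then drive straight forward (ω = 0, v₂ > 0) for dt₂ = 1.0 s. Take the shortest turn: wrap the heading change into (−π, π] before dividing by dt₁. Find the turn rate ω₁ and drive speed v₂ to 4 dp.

heading to target = atan2(-1−3, -2−4.5) = -2.5899
Δθ = wrap(-2.5899 − -0.2618) = -2.3281; ω₁ = Δθ/dt₁ = -2.3281
distance = √((-2−4.5)² + (-1−3)²) = 7.6322; v₂ = distance/dt₂ = 7.6322

ω₁ = -2.3281, v₂ = 7.6322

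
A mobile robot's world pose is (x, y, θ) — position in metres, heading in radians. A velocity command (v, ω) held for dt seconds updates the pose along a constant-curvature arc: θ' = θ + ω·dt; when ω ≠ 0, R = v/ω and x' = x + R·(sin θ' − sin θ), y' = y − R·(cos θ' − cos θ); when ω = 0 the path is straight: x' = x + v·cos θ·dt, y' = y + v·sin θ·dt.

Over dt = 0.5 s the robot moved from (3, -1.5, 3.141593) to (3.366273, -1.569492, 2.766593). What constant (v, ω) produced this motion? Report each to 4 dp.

Δθ = 2.766593 − 3.141593 = -0.375000
ω = Δθ/dt = -0.375000/0.5 = -0.7500
R = Δx/(sin θ' − sin θ) = 1.0000
v = R·ω = 1.0000·-0.7500 = -0.7500

v = -0.7500, ω = -0.7500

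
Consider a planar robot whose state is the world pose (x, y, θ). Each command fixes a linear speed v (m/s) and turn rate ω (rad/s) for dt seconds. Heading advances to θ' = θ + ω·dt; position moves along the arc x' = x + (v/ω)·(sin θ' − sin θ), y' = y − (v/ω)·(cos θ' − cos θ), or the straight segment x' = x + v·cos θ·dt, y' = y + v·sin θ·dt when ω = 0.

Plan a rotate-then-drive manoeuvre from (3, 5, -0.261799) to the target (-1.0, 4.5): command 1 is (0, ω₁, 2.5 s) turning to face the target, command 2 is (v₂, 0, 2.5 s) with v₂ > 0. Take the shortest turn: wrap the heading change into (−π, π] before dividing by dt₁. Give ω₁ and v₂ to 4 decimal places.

ω₁ = -1.1022, v₂ = 1.6125

heading to target = atan2(4.5−5, -1−3) = -3.0172
Δθ = wrap(-3.0172 − -0.2618) = -2.7554; ω₁ = Δθ/dt₁ = -1.1022
distance = √((-1−3)² + (4.5−5)²) = 4.0311; v₂ = distance/dt₂ = 1.6125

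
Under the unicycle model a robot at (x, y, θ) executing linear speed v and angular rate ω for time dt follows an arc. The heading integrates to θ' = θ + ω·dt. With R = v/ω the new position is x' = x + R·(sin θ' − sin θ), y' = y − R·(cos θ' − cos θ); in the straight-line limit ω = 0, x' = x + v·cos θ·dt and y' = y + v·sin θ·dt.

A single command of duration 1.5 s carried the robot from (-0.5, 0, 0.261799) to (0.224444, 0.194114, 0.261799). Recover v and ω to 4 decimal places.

v = 0.5000, ω = 0.0000

Δθ = 0.261799 − 0.261799 = 0.000000
ω = Δθ/dt = 0.000000/1.5 = 0.0000
ω = 0 → v = (Δx·cos θ + Δy·sin θ)/dt = 0.5000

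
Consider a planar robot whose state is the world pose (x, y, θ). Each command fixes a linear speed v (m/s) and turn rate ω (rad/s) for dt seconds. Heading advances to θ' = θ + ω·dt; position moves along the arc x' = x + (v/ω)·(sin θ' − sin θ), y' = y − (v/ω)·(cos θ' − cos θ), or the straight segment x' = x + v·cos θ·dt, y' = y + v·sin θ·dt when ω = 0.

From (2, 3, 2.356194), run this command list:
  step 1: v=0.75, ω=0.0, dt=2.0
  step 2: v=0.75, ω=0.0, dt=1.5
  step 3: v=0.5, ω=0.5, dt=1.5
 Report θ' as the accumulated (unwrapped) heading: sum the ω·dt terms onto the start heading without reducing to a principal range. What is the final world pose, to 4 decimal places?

(-0.5279, 5.1484, 3.1062)

step 1: θ'=2.3562 (straight) → pose (0.9393, 4.0607, 2.3562)
step 2: θ'=2.3562 (straight) → pose (0.1438, 4.8562, 2.3562)
step 3: θ'=3.1062 (R=1.0000) → pose (-0.5279, 5.1484, 3.1062)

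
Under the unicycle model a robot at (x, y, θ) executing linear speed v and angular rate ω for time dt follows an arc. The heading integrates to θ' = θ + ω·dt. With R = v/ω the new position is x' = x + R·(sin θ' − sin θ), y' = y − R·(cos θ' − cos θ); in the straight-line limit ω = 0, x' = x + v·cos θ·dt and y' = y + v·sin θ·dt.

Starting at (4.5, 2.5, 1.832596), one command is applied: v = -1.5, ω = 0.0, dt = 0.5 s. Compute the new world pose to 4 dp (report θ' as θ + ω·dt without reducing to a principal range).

θ' = 1.8326 + 0.0·0.5 = 1.8326
ω = 0 → straight: x' = 4.5 + -1.5·cos(1.8326)·0.5 = 4.6941
y' = 2.5 + -1.5·sin(1.8326)·0.5 = 1.7756

(4.6941, 1.7756, 1.8326)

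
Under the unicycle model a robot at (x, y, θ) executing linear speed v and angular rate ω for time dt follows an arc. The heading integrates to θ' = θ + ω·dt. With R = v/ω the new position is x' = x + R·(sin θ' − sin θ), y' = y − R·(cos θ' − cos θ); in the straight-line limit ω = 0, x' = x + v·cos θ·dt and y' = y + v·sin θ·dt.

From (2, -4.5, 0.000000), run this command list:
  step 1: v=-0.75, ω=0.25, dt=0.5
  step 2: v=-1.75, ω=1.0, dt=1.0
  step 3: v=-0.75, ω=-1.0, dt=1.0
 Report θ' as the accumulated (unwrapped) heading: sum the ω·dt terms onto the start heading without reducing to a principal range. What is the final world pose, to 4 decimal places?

step 1: θ'=0.1250 (R=-3.0000) → pose (1.6260, -4.5234, 0.1250)
step 2: θ'=1.1250 (R=-1.7500) → pose (0.2652, -5.5052, 1.1250)
step 3: θ'=0.1250 (R=0.7500) → pose (-0.3180, -5.9260, 0.1250)

(-0.3180, -5.9260, 0.1250)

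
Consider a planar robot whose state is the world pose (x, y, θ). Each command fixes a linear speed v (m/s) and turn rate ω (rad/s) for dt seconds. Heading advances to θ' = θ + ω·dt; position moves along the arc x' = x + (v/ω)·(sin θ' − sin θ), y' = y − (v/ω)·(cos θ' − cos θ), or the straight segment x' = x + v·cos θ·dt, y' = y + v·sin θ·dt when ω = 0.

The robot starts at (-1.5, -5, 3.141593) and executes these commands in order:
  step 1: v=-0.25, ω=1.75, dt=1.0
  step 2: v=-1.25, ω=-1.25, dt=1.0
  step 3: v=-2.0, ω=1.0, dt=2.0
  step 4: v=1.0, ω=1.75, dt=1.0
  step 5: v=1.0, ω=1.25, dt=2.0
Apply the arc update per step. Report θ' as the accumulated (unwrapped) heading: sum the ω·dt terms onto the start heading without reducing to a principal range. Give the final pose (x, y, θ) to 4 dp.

(-0.8394, 0.8558, 9.8916)

step 1: θ'=4.8916 (R=-0.1429) → pose (-1.3594, -4.8317, 4.8916)
step 2: θ'=3.6416 (R=1.0000) → pose (-0.8549, -3.7759, 3.6416)
step 3: θ'=5.6416 (R=-2.0000) → pose (-0.6168, -0.4184, 5.6416)
step 4: θ'=7.3916 (R=0.5714) → pose (0.2366, -0.2155, 7.3916)
step 5: θ'=9.8916 (R=0.8000) → pose (-0.8394, 0.8558, 9.8916)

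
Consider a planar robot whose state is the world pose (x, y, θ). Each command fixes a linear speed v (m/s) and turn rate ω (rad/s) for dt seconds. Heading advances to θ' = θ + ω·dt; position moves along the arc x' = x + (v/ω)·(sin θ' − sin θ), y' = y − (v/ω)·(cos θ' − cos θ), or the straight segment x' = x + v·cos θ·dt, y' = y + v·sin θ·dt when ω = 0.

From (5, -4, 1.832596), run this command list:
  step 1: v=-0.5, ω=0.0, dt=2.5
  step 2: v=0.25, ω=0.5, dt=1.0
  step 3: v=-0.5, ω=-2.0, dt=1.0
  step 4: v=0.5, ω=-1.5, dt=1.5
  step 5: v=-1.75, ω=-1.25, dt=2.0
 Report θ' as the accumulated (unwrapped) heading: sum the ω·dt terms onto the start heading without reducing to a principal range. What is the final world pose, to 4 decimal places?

step 1: θ'=1.8326 (straight) → pose (5.3235, -5.2074, 1.8326)
step 2: θ'=2.3326 (R=0.5000) → pose (5.2024, -4.9917, 2.3326)
step 3: θ'=0.3326 (R=0.2500) → pose (5.1031, -5.4006, 0.3326)
step 4: θ'=-1.9174 (R=-0.3333) → pose (5.5254, -5.8289, -1.9174)
step 5: θ'=-4.4174 (R=1.4000) → pose (8.1817, -5.8974, -4.4174)

(8.1817, -5.8974, -4.4174)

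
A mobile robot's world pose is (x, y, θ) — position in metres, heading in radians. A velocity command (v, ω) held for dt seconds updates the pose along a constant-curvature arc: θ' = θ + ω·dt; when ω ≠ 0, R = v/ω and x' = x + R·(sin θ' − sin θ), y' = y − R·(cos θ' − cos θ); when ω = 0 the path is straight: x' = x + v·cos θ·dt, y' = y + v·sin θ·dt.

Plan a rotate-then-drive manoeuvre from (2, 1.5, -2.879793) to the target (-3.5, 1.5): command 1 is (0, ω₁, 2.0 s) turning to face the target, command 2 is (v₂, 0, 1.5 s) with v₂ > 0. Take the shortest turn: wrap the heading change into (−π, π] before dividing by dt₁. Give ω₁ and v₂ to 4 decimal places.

ω₁ = -0.1309, v₂ = 3.6667

heading to target = atan2(1.5−1.5, -3.5−2) = 3.1416
Δθ = wrap(3.1416 − -2.8798) = -0.2618; ω₁ = Δθ/dt₁ = -0.1309
distance = √((-3.5−2)² + (1.5−1.5)²) = 5.5000; v₂ = distance/dt₂ = 3.6667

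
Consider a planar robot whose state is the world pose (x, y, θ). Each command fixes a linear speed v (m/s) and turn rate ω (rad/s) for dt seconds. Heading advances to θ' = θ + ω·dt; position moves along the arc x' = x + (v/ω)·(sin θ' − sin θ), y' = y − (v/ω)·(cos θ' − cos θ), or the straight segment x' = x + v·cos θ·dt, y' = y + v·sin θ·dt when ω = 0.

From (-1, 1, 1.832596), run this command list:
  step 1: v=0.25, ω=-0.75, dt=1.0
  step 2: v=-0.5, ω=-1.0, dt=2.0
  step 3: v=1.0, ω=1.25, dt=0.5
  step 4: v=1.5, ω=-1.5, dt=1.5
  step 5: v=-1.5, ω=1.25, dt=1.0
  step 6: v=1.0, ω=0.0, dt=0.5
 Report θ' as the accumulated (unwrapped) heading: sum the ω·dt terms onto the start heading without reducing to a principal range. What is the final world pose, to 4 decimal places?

step 1: θ'=1.0826 (R=-0.3333) → pose (-0.9724, 1.2426, 1.0826)
step 2: θ'=-0.9174 (R=0.5000) → pose (-1.8110, 1.1732, -0.9174)
step 3: θ'=-0.2924 (R=0.8000) → pose (-1.4064, 0.8935, -0.2924)
step 4: θ'=-2.5424 (R=-1.0000) → pose (-1.1307, -0.8899, -2.5424)
step 5: θ'=-1.2924 (R=-1.2000) → pose (-0.6537, 0.4308, -1.2924)
step 6: θ'=-1.2924 (straight) → pose (-0.5162, -0.0499, -1.2924)

(-0.5162, -0.0499, -1.2924)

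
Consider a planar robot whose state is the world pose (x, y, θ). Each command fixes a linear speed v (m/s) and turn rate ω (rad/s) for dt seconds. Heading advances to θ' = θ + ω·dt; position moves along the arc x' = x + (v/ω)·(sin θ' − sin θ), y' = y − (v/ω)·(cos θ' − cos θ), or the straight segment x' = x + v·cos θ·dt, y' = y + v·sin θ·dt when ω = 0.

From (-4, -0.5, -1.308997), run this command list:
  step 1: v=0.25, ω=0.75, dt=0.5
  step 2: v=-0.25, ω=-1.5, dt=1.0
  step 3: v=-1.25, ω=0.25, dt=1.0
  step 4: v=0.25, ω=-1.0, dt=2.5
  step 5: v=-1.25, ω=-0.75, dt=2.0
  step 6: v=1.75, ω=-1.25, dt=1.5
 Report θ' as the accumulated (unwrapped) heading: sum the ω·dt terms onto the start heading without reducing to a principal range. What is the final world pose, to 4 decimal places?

(-3.5273, -2.7111, -8.0590)

step 1: θ'=-0.9340 (R=0.3333) → pose (-3.9460, -0.6119, -0.9340)
step 2: θ'=-2.4340 (R=0.1667) → pose (-3.9204, -0.3862, -2.4340)
step 3: θ'=-2.1840 (R=-5.0000) → pose (-3.0814, 0.5360, -2.1840)
step 4: θ'=-4.6840 (R=-0.2500) → pose (-3.5357, 0.6728, -4.6840)
step 5: θ'=-6.1840 (R=1.6667) → pose (-5.0367, -1.0330, -6.1840)
step 6: θ'=-8.0590 (R=-1.4000) → pose (-3.5273, -2.7111, -8.0590)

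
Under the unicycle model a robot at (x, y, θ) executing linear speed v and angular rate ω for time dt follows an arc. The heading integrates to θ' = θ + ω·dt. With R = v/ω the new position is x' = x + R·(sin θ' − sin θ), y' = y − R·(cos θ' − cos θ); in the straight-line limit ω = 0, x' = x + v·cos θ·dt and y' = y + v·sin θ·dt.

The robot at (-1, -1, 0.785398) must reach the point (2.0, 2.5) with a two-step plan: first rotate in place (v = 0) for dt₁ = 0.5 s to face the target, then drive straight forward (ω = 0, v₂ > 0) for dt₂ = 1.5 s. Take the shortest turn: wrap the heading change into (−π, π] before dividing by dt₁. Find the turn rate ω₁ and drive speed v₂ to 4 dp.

heading to target = atan2(2.5−-1, 2−-1) = 0.8622
Δθ = wrap(0.8622 − 0.7854) = 0.0768; ω₁ = Δθ/dt₁ = 0.1535
distance = √((2−-1)² + (2.5−-1)²) = 4.6098; v₂ = distance/dt₂ = 3.0732

ω₁ = 0.1535, v₂ = 3.0732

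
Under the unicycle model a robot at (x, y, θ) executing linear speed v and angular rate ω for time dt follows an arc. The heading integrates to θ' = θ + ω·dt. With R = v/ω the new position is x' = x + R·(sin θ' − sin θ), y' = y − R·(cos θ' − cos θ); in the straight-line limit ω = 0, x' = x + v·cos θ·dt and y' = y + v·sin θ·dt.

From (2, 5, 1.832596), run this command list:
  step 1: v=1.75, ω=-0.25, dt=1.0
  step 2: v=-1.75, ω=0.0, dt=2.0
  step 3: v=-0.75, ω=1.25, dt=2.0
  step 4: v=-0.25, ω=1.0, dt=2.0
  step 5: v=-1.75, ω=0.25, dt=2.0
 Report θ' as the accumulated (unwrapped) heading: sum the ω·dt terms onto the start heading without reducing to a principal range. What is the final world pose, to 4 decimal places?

step 1: θ'=1.5826 (R=-7.0000) → pose (1.7620, 6.7291, 1.5826)
step 2: θ'=1.5826 (straight) → pose (1.8033, 3.2294, 1.5826)
step 3: θ'=4.0826 (R=-0.6000) → pose (2.8881, 2.8831, 4.0826)
step 4: θ'=6.0826 (R=-0.2500) → pose (2.7359, 3.2753, 6.0826)
step 5: θ'=6.5826 (R=-7.0000) → pose (-0.7235, 3.1042, 6.5826)

(-0.7235, 3.1042, 6.5826)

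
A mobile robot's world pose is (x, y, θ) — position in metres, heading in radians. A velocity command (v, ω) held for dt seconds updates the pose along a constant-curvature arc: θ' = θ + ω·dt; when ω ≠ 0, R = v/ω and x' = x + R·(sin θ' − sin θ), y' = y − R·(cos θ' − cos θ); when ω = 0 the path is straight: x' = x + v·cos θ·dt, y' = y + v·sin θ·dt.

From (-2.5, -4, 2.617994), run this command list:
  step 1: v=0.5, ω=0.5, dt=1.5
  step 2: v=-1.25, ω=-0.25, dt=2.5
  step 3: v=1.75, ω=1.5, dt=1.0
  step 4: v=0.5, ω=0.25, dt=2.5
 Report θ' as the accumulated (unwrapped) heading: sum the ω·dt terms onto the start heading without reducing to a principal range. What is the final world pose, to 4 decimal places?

step 1: θ'=3.3680 (R=1.0000) → pose (-3.2245, -3.8915, 3.3680)
step 2: θ'=2.7430 (R=5.0000) → pose (-0.1615, -4.1559, 2.7430)
step 3: θ'=4.2430 (R=1.1667) → pose (-1.6548, -4.7034, 4.2430)
step 4: θ'=4.8680 (R=2.0000) → pose (-1.8469, -5.9180, 4.8680)

(-1.8469, -5.9180, 4.8680)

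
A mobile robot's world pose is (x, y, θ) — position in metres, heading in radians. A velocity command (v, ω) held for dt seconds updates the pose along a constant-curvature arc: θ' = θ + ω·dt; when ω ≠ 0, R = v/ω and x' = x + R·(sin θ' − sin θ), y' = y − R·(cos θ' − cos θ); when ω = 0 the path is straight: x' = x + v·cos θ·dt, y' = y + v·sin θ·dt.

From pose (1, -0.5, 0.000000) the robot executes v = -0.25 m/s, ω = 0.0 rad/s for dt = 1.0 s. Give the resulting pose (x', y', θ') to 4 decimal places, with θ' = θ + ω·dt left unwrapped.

θ' = 0.0000 + 0.0·1.0 = 0.0000
ω = 0 → straight: x' = 1 + -0.25·cos(0.0000)·1.0 = 0.7500
y' = -0.5 + -0.25·sin(0.0000)·1.0 = -0.5000

(0.7500, -0.5000, 0.0000)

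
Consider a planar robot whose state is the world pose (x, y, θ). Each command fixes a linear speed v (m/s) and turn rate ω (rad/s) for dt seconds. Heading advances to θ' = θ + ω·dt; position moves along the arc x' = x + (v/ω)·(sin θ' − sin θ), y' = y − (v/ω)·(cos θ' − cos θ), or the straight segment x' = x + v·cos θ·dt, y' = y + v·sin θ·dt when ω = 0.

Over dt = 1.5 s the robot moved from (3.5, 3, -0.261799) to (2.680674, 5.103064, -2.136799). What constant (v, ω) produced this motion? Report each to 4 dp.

Δθ = -2.136799 − -0.261799 = -1.875000
ω = Δθ/dt = -1.875000/1.5 = -1.2500
R = −Δy/(cos θ' − cos θ) = 1.4000
v = R·ω = 1.4000·-1.2500 = -1.7500

v = -1.7500, ω = -1.2500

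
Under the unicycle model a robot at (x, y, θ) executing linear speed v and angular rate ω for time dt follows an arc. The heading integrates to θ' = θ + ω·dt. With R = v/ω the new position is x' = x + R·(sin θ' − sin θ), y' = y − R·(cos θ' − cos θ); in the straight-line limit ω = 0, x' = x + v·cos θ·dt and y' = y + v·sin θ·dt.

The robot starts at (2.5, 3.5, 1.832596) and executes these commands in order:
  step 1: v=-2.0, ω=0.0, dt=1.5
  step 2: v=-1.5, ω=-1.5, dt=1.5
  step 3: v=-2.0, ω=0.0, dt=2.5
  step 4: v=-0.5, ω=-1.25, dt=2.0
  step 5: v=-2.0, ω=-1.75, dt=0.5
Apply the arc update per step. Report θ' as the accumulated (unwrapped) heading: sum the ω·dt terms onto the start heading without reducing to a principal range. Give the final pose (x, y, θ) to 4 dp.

step 1: θ'=1.8326 (straight) → pose (3.2765, 0.6022, 1.8326)
step 2: θ'=-0.4174 (R=1.0000) → pose (1.9051, -0.5707, -0.4174)
step 3: θ'=-0.4174 (straight) → pose (-2.6656, 1.4562, -0.4174)
step 4: θ'=-2.9174 (R=0.4000) → pose (-2.5923, 2.2119, -2.9174)
step 5: θ'=-3.7924 (R=1.1429) → pose (-1.6459, 2.0068, -3.7924)

(-1.6459, 2.0068, -3.7924)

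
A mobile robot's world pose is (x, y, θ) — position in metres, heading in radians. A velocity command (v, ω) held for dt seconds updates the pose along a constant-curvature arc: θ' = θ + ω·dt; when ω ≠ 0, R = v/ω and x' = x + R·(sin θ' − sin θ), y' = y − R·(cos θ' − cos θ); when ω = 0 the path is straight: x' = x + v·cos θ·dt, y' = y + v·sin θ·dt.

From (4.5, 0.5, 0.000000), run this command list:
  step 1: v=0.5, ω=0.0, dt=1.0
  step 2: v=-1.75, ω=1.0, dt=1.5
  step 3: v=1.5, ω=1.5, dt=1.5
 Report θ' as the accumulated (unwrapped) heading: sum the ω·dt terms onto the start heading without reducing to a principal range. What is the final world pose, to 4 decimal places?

(1.6853, -0.2349, 3.7500)

step 1: θ'=0.0000 (straight) → pose (5.0000, 0.5000, 0.0000)
step 2: θ'=1.5000 (R=-1.7500) → pose (3.2544, -1.1262, 1.5000)
step 3: θ'=3.7500 (R=1.0000) → pose (1.6853, -0.2349, 3.7500)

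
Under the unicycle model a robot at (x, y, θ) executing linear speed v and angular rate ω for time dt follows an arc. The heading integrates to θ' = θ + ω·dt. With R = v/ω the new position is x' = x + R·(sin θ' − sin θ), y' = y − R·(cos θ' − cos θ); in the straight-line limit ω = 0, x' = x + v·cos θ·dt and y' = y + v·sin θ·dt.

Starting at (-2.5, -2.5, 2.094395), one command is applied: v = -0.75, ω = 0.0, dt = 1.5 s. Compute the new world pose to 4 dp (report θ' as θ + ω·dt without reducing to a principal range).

(-1.9375, -3.4743, 2.0944)

θ' = 2.0944 + 0.0·1.5 = 2.0944
ω = 0 → straight: x' = -2.5 + -0.75·cos(2.0944)·1.5 = -1.9375
y' = -2.5 + -0.75·sin(2.0944)·1.5 = -3.4743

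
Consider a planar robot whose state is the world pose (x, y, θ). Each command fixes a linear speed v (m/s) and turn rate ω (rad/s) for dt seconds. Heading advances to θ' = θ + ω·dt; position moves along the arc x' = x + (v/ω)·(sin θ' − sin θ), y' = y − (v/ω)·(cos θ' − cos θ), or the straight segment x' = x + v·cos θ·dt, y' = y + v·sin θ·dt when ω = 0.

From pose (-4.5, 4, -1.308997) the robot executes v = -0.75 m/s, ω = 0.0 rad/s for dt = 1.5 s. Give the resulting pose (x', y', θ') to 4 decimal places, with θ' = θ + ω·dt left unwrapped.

θ' = -1.3090 + 0.0·1.5 = -1.3090
ω = 0 → straight: x' = -4.5 + -0.75·cos(-1.3090)·1.5 = -4.7912
y' = 4 + -0.75·sin(-1.3090)·1.5 = 5.0867

(-4.7912, 5.0867, -1.3090)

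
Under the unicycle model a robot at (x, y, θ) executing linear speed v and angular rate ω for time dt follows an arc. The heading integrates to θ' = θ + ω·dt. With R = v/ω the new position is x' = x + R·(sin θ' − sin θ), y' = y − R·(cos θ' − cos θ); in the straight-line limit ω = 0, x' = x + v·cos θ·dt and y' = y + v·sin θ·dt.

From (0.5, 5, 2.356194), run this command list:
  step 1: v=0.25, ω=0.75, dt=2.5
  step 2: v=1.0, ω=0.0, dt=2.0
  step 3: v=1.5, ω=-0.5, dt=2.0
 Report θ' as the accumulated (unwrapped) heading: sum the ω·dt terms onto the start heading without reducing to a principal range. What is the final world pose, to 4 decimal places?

(-3.3477, 1.5462, 3.2312)

step 1: θ'=4.2312 (R=0.3333) → pose (-0.0312, 4.9186, 4.2312)
step 2: θ'=4.2312 (straight) → pose (-0.9569, 3.1457, 4.2312)
step 3: θ'=3.2312 (R=-3.0000) → pose (-3.3477, 1.5462, 3.2312)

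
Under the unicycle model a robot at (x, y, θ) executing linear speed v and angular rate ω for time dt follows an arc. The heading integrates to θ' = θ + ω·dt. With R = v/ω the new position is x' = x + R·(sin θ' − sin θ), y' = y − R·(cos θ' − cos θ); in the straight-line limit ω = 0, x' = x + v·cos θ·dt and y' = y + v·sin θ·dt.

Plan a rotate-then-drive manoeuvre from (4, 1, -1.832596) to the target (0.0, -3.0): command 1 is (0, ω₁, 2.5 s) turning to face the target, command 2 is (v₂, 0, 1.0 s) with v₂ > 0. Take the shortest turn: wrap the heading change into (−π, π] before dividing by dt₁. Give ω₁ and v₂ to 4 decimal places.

ω₁ = -0.2094, v₂ = 5.6569

heading to target = atan2(-3−1, 0−4) = -2.3562
Δθ = wrap(-2.3562 − -1.8326) = -0.5236; ω₁ = Δθ/dt₁ = -0.2094
distance = √((0−4)² + (-3−1)²) = 5.6569; v₂ = distance/dt₂ = 5.6569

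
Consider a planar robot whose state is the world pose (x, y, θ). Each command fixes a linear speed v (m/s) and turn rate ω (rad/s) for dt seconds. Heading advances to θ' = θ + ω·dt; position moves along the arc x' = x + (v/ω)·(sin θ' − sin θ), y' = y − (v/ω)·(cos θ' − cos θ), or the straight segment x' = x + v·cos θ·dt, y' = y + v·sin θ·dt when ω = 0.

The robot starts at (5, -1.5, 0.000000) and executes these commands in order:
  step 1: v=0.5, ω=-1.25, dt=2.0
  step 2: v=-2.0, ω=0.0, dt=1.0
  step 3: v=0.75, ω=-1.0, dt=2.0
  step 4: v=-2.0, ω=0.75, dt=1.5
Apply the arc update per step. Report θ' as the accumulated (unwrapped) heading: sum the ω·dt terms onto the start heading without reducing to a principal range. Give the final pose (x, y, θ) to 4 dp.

step 1: θ'=-2.5000 (R=-0.4000) → pose (5.2394, -2.2205, -2.5000)
step 2: θ'=-2.5000 (straight) → pose (6.8417, -1.0235, -2.5000)
step 3: θ'=-4.5000 (R=-0.7500) → pose (5.6597, -0.5808, -4.5000)
step 4: θ'=-3.3750 (R=-2.6667) → pose (7.6496, -2.6130, -3.3750)

(7.6496, -2.6130, -3.3750)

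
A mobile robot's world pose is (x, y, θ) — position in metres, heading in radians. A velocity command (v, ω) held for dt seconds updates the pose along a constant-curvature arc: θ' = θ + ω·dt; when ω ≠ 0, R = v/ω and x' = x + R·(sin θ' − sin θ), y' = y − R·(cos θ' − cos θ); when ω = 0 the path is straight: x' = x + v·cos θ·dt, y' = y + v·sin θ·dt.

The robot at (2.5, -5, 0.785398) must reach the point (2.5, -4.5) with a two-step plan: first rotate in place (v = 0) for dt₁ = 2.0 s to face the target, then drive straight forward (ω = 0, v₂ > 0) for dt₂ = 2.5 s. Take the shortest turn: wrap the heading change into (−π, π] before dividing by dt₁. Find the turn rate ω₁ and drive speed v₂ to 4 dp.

ω₁ = 0.3927, v₂ = 0.2000

heading to target = atan2(-4.5−-5, 2.5−2.5) = 1.5708
Δθ = wrap(1.5708 − 0.7854) = 0.7854; ω₁ = Δθ/dt₁ = 0.3927
distance = √((2.5−2.5)² + (-4.5−-5)²) = 0.5000; v₂ = distance/dt₂ = 0.2000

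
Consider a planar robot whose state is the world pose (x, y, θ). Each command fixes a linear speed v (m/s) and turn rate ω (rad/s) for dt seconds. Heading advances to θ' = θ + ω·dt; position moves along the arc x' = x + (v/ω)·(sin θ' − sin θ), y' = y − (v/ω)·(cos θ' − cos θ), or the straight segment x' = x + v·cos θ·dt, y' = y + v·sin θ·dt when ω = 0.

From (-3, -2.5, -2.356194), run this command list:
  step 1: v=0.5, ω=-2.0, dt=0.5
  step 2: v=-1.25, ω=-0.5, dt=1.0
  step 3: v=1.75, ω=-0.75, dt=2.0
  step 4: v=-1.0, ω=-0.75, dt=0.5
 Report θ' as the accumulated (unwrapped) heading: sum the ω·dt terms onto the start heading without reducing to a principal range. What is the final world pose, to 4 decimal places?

(-2.8285, -0.2937, -5.7312)

step 1: θ'=-3.3562 (R=-0.2500) → pose (-3.2300, -2.5675, -3.3562)
step 2: θ'=-3.8562 (R=2.5000) → pose (-2.1241, -3.1218, -3.8562)
step 3: θ'=-5.3562 (R=-2.3333) → pose (-2.4613, 0.0413, -5.3562)
step 4: θ'=-5.7312 (R=1.3333) → pose (-2.8285, -0.2937, -5.7312)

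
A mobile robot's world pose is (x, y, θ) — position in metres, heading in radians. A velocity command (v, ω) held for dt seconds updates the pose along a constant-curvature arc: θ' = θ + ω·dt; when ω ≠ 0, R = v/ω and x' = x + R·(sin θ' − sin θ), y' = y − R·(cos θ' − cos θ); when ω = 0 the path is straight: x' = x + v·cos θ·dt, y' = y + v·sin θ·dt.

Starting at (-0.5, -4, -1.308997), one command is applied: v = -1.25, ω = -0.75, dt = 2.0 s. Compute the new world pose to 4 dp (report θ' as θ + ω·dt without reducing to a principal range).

(0.5657, -1.9933, -2.8090)

θ' = -1.3090 + -0.75·2.0 = -2.8090
R = v/ω = -1.25/-0.75 = 1.6667
x' = -0.5 + 1.6667·(sin -2.8090 − sin -1.3090) = 0.5657
y' = -4 − 1.6667·(cos -2.8090 − cos -1.3090) = -1.9933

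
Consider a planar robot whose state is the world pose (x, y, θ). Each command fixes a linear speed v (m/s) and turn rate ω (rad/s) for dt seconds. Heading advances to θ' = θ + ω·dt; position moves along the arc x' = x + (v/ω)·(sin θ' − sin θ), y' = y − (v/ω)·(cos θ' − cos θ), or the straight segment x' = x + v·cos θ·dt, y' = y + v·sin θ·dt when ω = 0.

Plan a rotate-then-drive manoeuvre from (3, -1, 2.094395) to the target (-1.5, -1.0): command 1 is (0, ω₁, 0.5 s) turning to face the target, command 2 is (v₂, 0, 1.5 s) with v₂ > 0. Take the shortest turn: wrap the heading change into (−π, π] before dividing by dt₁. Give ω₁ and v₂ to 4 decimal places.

heading to target = atan2(-1−-1, -1.5−3) = 3.1416
Δθ = wrap(3.1416 − 2.0944) = 1.0472; ω₁ = Δθ/dt₁ = 2.0944
distance = √((-1.5−3)² + (-1−-1)²) = 4.5000; v₂ = distance/dt₂ = 3.0000

ω₁ = 2.0944, v₂ = 3.0000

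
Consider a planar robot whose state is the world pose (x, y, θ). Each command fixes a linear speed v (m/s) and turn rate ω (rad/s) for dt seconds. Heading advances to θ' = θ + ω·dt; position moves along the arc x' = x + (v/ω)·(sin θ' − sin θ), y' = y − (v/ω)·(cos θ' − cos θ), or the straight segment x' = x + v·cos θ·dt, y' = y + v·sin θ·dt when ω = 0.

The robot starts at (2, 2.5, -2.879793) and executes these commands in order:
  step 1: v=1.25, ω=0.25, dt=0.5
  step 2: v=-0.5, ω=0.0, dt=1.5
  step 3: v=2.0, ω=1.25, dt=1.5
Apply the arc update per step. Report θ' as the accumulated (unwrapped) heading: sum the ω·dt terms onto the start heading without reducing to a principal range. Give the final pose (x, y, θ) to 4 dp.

(1.4731, 0.0824, -0.8798)

step 1: θ'=-2.7548 (R=5.0000) → pose (1.4080, 2.3010, -2.7548)
step 2: θ'=-2.7548 (straight) → pose (2.1026, 2.5839, -2.7548)
step 3: θ'=-0.8798 (R=1.6000) → pose (1.4731, 0.0824, -0.8798)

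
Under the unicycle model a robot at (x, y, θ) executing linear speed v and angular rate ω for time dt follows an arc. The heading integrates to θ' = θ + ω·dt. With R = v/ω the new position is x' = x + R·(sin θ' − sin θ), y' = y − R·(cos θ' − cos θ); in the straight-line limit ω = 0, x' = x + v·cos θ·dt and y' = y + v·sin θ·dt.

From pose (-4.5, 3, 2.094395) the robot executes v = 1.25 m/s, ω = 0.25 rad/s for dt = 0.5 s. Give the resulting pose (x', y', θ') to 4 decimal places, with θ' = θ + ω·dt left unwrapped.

(-4.8455, 3.5204, 2.2194)

θ' = 2.0944 + 0.25·0.5 = 2.2194
R = v/ω = 1.25/0.25 = 5.0000
x' = -4.5 + 5.0000·(sin 2.2194 − sin 2.0944) = -4.8455
y' = 3 − 5.0000·(cos 2.2194 − cos 2.0944) = 3.5204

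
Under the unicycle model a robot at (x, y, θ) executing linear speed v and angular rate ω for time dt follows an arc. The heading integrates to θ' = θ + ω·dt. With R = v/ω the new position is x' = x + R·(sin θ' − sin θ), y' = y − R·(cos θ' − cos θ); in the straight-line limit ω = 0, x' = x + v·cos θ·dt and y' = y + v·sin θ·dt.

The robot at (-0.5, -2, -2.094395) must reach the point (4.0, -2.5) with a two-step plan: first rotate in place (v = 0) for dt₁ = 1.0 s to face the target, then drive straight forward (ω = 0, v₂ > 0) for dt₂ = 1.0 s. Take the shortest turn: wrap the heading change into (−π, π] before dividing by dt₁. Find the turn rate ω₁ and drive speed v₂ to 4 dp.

ω₁ = 1.9837, v₂ = 4.5277

heading to target = atan2(-2.5−-2, 4−-0.5) = -0.1107
Δθ = wrap(-0.1107 − -2.0944) = 1.9837; ω₁ = Δθ/dt₁ = 1.9837
distance = √((4−-0.5)² + (-2.5−-2)²) = 4.5277; v₂ = distance/dt₂ = 4.5277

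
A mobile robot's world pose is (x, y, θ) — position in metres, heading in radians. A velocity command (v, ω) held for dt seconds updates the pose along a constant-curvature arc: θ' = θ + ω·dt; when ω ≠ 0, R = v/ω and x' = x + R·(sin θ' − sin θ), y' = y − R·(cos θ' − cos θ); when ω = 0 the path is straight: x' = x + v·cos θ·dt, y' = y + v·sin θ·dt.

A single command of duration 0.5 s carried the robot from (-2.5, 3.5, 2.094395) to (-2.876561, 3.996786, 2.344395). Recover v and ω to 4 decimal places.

Δθ = 2.344395 − 2.094395 = 0.250000
ω = Δθ/dt = 0.250000/0.5 = 0.5000
R = −Δy/(cos θ' − cos θ) = 2.5000
v = R·ω = 2.5000·0.5000 = 1.2500

v = 1.2500, ω = 0.5000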